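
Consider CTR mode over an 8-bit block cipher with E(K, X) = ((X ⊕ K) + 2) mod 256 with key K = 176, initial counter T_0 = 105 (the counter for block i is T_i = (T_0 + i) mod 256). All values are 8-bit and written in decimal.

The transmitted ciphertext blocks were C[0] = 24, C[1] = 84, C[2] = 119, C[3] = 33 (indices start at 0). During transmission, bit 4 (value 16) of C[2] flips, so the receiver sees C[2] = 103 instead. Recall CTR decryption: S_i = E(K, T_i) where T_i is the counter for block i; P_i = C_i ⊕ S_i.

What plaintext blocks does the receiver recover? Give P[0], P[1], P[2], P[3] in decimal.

P[0] = 195, P[1] = 136, P[2] = 186, P[3] = 255

Only C[2] changed, to 103. In CTR, a change in C_i flips the same bit in P_i only; the keystream is unaffected. Decrypting the received ciphertext:
P[0]: T = 105, S = E(K, T) = 219; 24 ⊕ 219 = 195.
P[1]: T = 106, S = E(K, T) = 220; 84 ⊕ 220 = 136.
P[2]: T = 107, S = E(K, T) = 221; 103 ⊕ 221 = 186.
P[3]: T = 108, S = E(K, T) = 222; 33 ⊕ 222 = 255.
Blocks that differ from the original plaintext: P[2].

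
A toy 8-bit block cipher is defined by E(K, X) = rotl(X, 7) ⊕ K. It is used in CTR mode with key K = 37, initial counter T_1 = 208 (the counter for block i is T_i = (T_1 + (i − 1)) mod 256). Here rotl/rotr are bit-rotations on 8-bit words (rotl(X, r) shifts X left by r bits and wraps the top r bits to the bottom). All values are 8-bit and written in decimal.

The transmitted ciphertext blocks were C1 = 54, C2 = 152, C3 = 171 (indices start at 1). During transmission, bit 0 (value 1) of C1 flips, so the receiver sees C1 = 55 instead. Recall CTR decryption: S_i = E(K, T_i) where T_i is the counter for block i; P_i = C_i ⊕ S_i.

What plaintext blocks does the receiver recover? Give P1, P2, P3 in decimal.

Only C1 changed, to 55. In CTR, a change in C_i flips the same bit in P_i only; the keystream is unaffected. Decrypting the received ciphertext:
P1: T = 208, S = E(K, T) = 77; 55 ⊕ 77 = 122.
P2: T = 209, S = E(K, T) = 205; 152 ⊕ 205 = 85.
P3: T = 210, S = E(K, T) = 76; 171 ⊕ 76 = 231.
Blocks that differ from the original plaintext: P1.

P1 = 122, P2 = 85, P3 = 231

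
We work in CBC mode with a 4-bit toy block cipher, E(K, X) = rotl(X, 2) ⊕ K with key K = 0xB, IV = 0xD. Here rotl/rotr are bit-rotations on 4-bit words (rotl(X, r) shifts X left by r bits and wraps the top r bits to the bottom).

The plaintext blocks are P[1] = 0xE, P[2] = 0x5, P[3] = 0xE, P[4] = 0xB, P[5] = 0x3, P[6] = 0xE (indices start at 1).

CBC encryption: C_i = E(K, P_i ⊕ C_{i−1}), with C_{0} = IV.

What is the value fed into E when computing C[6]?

0x0

C[1]: P[1] ⊕ 0xD = 0x3; E(K, 0x3) = 0x7.
C[2]: P[2] ⊕ 0x7 = 0x2; E(K, 0x2) = 0x3.
C[3]: P[3] ⊕ 0x3 = 0xD; E(K, 0xD) = 0xC.
C[4]: P[4] ⊕ 0xC = 0x7; E(K, 0x7) = 0x6.
C[5]: P[5] ⊕ 0x6 = 0x5; E(K, 0x5) = 0xE.
C[6]: P[6] ⊕ 0xE = 0x0; E(K, 0x0) = 0xB.
So the input to E for block [6] is 0x0.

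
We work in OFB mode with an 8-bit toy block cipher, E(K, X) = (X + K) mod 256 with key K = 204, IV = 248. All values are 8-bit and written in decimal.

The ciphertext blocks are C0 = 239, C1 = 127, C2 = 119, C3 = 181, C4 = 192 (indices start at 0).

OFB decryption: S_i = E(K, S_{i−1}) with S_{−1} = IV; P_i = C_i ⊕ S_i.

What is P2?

P2 = 43

P0: S = E(K, 248) = 196; 239 ⊕ 196 = 43.
P1: S = E(K, 196) = 144; 127 ⊕ 144 = 239.
P2: S = E(K, 144) = 92; 119 ⊕ 92 = 43.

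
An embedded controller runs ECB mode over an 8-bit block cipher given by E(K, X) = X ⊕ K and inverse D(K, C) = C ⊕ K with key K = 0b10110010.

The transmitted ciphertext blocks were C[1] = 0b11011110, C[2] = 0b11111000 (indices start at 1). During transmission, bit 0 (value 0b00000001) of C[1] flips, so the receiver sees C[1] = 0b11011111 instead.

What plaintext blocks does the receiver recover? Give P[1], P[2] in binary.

P[1] = 0b01101101, P[2] = 0b01001010

ECB decryption: P_i = D(K, C_i).
Only C[1] changed, to 0b11011111. In ECB, a change in C_i affects only P_i. Decrypting the received ciphertext:
P[1]: D(K, 0b11011111) = 0b01101101.
P[2]: D(K, 0b11111000) = 0b01001010.
Blocks that differ from the original plaintext: P[1].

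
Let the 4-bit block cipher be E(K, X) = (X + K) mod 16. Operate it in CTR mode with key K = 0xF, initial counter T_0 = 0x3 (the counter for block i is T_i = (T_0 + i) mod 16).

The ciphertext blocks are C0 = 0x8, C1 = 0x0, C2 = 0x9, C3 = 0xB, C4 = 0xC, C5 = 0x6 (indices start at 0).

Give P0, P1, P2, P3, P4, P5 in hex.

P0 = 0xA, P1 = 0x3, P2 = 0xD, P3 = 0xE, P4 = 0xA, P5 = 0x1

CTR decryption: S_i = E(K, T_i) where T_i is the counter for block i; P_i = C_i ⊕ S_i.
P0: T = 0x3, S = E(K, T) = 0x2; 0x8 ⊕ 0x2 = 0xA.
P1: T = 0x4, S = E(K, T) = 0x3; 0x0 ⊕ 0x3 = 0x3.
P2: T = 0x5, S = E(K, T) = 0x4; 0x9 ⊕ 0x4 = 0xD.
P3: T = 0x6, S = E(K, T) = 0x5; 0xB ⊕ 0x5 = 0xE.
P4: T = 0x7, S = E(K, T) = 0x6; 0xC ⊕ 0x6 = 0xA.
P5: T = 0x8, S = E(K, T) = 0x7; 0x6 ⊕ 0x7 = 0x1.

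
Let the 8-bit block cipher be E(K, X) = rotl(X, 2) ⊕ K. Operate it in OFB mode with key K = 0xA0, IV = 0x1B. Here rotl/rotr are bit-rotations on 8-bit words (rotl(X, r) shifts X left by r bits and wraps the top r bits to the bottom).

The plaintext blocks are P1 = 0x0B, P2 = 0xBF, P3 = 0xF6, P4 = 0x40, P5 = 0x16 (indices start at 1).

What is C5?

C5 = 0xDA

OFB encryption: S_i = E(K, S_{i−1}) with S_{0} = IV; C_i = P_i ⊕ S_i.
C1: S = E(K, 0x1B) = 0xCC; 0x0B ⊕ 0xCC = 0xC7.
C2: S = E(K, 0xCC) = 0x93; 0xBF ⊕ 0x93 = 0x2C.
C3: S = E(K, 0x93) = 0xEE; 0xF6 ⊕ 0xEE = 0x18.
C4: S = E(K, 0xEE) = 0x1B; 0x40 ⊕ 0x1B = 0x5B.
C5: S = E(K, 0x1B) = 0xCC; 0x16 ⊕ 0xCC = 0xDA.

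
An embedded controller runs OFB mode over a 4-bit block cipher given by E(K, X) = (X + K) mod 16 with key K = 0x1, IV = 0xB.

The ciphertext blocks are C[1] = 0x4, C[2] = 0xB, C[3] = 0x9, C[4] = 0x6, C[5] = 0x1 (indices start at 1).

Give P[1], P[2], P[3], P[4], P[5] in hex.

P[1] = 0x8, P[2] = 0x6, P[3] = 0x7, P[4] = 0x9, P[5] = 0x1

OFB decryption: S_i = E(K, S_{i−1}) with S_{0} = IV; P_i = C_i ⊕ S_i.
P[1]: S = E(K, 0xB) = 0xC; 0x4 ⊕ 0xC = 0x8.
P[2]: S = E(K, 0xC) = 0xD; 0xB ⊕ 0xD = 0x6.
P[3]: S = E(K, 0xD) = 0xE; 0x9 ⊕ 0xE = 0x7.
P[4]: S = E(K, 0xE) = 0xF; 0x6 ⊕ 0xF = 0x9.
P[5]: S = E(K, 0xF) = 0x0; 0x1 ⊕ 0x0 = 0x1.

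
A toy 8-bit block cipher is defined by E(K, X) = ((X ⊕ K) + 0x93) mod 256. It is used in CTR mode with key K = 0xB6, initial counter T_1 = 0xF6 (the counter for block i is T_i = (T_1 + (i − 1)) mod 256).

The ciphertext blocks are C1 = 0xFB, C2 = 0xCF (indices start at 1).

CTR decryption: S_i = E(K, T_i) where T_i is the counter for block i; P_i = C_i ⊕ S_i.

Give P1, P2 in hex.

P1 = 0x28, P2 = 0x1B

P1: T = 0xF6, S = E(K, T) = 0xD3; 0xFB ⊕ 0xD3 = 0x28.
P2: T = 0xF7, S = E(K, T) = 0xD4; 0xCF ⊕ 0xD4 = 0x1B.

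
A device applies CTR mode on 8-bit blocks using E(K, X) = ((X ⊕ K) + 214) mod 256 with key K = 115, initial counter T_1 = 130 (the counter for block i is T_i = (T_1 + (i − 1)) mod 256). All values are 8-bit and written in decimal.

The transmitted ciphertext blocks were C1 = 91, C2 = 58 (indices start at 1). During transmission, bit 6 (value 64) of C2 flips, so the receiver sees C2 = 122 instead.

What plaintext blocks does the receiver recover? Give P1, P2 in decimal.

CTR decryption: S_i = E(K, T_i) where T_i is the counter for block i; P_i = C_i ⊕ S_i.
Only C2 changed, to 122. In CTR, a change in C_i flips the same bit in P_i only; the keystream is unaffected. Decrypting the received ciphertext:
P1: T = 130, S = E(K, T) = 199; 91 ⊕ 199 = 156.
P2: T = 131, S = E(K, T) = 198; 122 ⊕ 198 = 188.
Blocks that differ from the original plaintext: P2.

P1 = 156, P2 = 188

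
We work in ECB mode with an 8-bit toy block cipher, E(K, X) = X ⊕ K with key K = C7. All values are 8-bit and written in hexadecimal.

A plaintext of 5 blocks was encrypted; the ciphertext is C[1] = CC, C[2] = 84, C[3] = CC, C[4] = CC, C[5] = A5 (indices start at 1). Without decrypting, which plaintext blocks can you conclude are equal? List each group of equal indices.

ECB encrypts each block independently with the same key, so equal ciphertext blocks imply equal plaintext blocks.
C[1] = C[3] = C[4] = CC, so P[1] = P[3] = P[4].

P[1] = P[3] = P[4]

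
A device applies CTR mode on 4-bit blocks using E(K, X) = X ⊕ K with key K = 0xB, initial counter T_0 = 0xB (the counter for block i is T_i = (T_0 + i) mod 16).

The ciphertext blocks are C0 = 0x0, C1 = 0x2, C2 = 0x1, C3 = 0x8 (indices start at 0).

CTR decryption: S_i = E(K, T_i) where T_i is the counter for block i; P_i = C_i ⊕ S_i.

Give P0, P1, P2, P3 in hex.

P0: T = 0xB, S = E(K, T) = 0x0; 0x0 ⊕ 0x0 = 0x0.
P1: T = 0xC, S = E(K, T) = 0x7; 0x2 ⊕ 0x7 = 0x5.
P2: T = 0xD, S = E(K, T) = 0x6; 0x1 ⊕ 0x6 = 0x7.
P3: T = 0xE, S = E(K, T) = 0x5; 0x8 ⊕ 0x5 = 0xD.

P0 = 0x0, P1 = 0x5, P2 = 0x7, P3 = 0xD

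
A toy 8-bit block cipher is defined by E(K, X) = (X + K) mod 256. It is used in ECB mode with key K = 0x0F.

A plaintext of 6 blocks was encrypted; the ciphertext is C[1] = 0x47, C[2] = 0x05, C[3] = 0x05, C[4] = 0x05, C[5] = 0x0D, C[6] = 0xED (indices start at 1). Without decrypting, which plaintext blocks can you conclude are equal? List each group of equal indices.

ECB encrypts each block independently with the same key, so equal ciphertext blocks imply equal plaintext blocks.
C[2] = C[3] = C[4] = 0x05, so P[2] = P[3] = P[4].

P[2] = P[3] = P[4]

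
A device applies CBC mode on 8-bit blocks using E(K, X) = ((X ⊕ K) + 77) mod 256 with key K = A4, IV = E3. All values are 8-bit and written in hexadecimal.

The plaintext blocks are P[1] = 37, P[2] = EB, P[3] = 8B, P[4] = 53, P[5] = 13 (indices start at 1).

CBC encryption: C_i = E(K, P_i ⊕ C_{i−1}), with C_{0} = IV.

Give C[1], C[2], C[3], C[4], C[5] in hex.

C[1] = E7, C[2] = 1F, C[3] = A7, C[4] = C7, C[5] = E7

C[1]: P[1] ⊕ E3 = D4; E(K, D4) = E7.
C[2]: P[2] ⊕ E7 = 0C; E(K, 0C) = 1F.
C[3]: P[3] ⊕ 1F = 94; E(K, 94) = A7.
C[4]: P[4] ⊕ A7 = F4; E(K, F4) = C7.
C[5]: P[5] ⊕ C7 = D4; E(K, D4) = E7.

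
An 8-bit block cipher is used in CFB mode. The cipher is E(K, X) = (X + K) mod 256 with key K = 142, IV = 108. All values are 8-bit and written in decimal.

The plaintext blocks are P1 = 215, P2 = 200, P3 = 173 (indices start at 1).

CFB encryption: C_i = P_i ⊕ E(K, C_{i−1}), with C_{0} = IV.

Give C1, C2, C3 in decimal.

C1 = 45, C2 = 115, C3 = 172

C1: E(K, 108) = 250; 215 ⊕ 250 = 45.
C2: E(K, 45) = 187; 200 ⊕ 187 = 115.
C3: E(K, 115) = 1; 173 ⊕ 1 = 172.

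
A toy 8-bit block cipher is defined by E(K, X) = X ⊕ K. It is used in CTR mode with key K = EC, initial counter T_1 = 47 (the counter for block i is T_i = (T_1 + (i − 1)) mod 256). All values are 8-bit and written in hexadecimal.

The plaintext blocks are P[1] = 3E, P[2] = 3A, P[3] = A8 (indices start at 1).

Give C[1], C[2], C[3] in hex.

CTR encryption: S_i = E(K, T_i) where T_i is the counter for block i; C_i = P_i ⊕ S_i.
C[1]: T = 47, S = E(K, T) = AB; 3E ⊕ AB = 95.
C[2]: T = 48, S = E(K, T) = A4; 3A ⊕ A4 = 9E.
C[3]: T = 49, S = E(K, T) = A5; A8 ⊕ A5 = 0D.

C[1] = 95, C[2] = 9E, C[3] = 0D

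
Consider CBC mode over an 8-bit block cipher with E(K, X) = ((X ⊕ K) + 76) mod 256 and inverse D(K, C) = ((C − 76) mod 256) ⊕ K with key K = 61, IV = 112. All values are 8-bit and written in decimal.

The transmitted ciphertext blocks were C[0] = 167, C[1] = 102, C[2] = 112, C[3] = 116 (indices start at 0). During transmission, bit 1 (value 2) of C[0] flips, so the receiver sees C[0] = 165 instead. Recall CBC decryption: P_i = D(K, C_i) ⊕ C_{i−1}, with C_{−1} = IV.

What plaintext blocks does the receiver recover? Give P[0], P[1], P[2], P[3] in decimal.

Only C[0] changed, to 165. In CBC, a change in C_i garbles P_i and flips the same bit in P_{i+1}. Decrypting the received ciphertext:
P[0]: D(K, 165) = 100; 100 ⊕ 112 = 20.
P[1]: D(K, 102) = 39; 39 ⊕ 165 = 130.
P[2]: D(K, 112) = 25; 25 ⊕ 102 = 127.
P[3]: D(K, 116) = 21; 21 ⊕ 112 = 101.
Blocks that differ from the original plaintext: P[0], P[1].

P[0] = 20, P[1] = 130, P[2] = 127, P[3] = 101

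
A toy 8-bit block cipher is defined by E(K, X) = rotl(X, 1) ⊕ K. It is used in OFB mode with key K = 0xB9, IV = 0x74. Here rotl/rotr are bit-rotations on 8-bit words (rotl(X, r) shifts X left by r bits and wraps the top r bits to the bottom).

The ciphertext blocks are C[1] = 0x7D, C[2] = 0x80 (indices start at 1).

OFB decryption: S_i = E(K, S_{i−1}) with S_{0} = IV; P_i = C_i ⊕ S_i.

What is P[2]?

P[2] = 0x9B

P[1]: S = E(K, 0x74) = 0x51; 0x7D ⊕ 0x51 = 0x2C.
P[2]: S = E(K, 0x51) = 0x1B; 0x80 ⊕ 0x1B = 0x9B.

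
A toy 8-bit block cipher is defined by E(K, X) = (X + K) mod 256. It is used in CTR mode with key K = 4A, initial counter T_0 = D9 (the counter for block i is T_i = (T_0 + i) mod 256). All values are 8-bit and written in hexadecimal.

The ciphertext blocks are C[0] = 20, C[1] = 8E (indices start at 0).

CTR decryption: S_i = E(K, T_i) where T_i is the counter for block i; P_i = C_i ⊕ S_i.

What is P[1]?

P[1] = AA

P[1]: T = DA, S = E(K, T) = 24; 8E ⊕ 24 = AA.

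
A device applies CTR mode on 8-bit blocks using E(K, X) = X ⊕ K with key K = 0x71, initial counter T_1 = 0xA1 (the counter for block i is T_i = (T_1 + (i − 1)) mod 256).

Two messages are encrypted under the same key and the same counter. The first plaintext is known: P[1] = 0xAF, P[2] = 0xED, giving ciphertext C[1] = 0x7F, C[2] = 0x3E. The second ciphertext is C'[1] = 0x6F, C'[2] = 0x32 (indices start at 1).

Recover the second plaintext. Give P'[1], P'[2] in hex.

In CTR with a reused counter, both messages share the same keystream S_i, so C_i ⊕ C'_i = P_i ⊕ P'_i and thus P'_i = P_i ⊕ C_i ⊕ C'_i.
P'[1]: 0xAF ⊕ 0x7F ⊕ 0x6F = 0xBF.
P'[2]: 0xED ⊕ 0x3E ⊕ 0x32 = 0xE1.

P'[1] = 0xBF, P'[2] = 0xE1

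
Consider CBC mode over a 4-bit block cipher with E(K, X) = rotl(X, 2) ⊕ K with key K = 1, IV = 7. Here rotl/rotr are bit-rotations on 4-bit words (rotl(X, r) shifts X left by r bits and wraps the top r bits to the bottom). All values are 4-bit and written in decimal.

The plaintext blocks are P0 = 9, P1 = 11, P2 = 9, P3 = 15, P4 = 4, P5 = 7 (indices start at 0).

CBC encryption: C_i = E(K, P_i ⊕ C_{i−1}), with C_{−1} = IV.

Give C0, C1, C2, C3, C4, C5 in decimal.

C0: P0 ⊕ 7 = 14; E(K, 14) = 10.
C1: P1 ⊕ 10 = 1; E(K, 1) = 5.
C2: P2 ⊕ 5 = 12; E(K, 12) = 2.
C3: P3 ⊕ 2 = 13; E(K, 13) = 6.
C4: P4 ⊕ 6 = 2; E(K, 2) = 9.
C5: P5 ⊕ 9 = 14; E(K, 14) = 10.

C0 = 10, C1 = 5, C2 = 2, C3 = 6, C4 = 9, C5 = 10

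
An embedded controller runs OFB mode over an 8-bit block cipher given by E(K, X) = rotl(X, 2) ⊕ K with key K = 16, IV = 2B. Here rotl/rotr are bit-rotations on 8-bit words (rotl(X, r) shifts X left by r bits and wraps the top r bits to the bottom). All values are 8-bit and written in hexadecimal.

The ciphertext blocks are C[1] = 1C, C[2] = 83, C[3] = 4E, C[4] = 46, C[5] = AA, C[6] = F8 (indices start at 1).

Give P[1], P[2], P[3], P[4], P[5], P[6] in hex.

OFB decryption: S_i = E(K, S_{i−1}) with S_{0} = IV; P_i = C_i ⊕ S_i.
P[1]: S = E(K, 2B) = BA; 1C ⊕ BA = A6.
P[2]: S = E(K, BA) = FC; 83 ⊕ FC = 7F.
P[3]: S = E(K, FC) = E5; 4E ⊕ E5 = AB.
P[4]: S = E(K, E5) = 81; 46 ⊕ 81 = C7.
P[5]: S = E(K, 81) = 10; AA ⊕ 10 = BA.
P[6]: S = E(K, 10) = 56; F8 ⊕ 56 = AE.

P[1] = A6, P[2] = 7F, P[3] = AB, P[4] = C7, P[5] = BA, P[6] = AE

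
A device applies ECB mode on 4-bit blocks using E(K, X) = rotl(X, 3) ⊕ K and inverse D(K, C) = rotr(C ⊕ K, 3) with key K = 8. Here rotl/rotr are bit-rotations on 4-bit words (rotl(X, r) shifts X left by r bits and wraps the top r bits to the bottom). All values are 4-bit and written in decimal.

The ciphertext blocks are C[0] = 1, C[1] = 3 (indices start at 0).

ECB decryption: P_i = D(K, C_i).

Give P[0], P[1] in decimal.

P[0] = 3, P[1] = 7

P[0]: D(K, 1) = 3.
P[1]: D(K, 3) = 7.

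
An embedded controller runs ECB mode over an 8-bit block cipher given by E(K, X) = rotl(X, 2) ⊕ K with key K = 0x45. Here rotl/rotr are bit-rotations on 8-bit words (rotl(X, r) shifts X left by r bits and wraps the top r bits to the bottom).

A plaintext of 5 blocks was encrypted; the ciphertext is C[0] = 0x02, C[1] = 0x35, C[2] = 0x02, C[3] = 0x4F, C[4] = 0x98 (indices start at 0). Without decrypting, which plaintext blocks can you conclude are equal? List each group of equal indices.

ECB encrypts each block independently with the same key, so equal ciphertext blocks imply equal plaintext blocks.
C[0] = C[2] = 0x02, so P[0] = P[2].

P[0] = P[2]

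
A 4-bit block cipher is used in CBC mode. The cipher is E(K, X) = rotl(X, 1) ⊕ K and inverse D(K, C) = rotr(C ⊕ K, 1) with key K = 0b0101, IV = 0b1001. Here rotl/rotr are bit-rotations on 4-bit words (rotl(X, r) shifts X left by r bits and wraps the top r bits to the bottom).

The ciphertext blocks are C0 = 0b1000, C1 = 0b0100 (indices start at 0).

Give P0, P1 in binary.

P0 = 0b0111, P1 = 0b0000

CBC decryption: P_i = D(K, C_i) ⊕ C_{i−1}, with C_{−1} = IV.
P0: D(K, 0b1000) = 0b1110; 0b1110 ⊕ 0b1001 = 0b0111.
P1: D(K, 0b0100) = 0b1000; 0b1000 ⊕ 0b1000 = 0b0000.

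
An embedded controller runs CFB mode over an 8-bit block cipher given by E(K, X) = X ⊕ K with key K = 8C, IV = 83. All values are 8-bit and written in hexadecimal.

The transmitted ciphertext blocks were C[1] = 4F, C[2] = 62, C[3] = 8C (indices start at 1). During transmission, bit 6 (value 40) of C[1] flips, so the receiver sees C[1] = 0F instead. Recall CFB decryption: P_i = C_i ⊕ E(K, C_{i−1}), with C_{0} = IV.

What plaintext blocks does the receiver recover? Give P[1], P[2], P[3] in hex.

P[1] = 00, P[2] = E1, P[3] = 62

Only C[1] changed, to 0F. In CFB, a change in C_i flips the same bit in P_i and garbles P_{i+1}. Decrypting the received ciphertext:
P[1]: E(K, 83) = 0F; 0F ⊕ 0F = 00.
P[2]: E(K, 0F) = 83; 62 ⊕ 83 = E1.
P[3]: E(K, 62) = EE; 8C ⊕ EE = 62.
Blocks that differ from the original plaintext: P[1], P[2].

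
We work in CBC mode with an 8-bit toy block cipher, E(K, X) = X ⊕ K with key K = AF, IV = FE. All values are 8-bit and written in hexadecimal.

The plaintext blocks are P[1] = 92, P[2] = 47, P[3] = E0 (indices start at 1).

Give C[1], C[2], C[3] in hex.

CBC encryption: C_i = E(K, P_i ⊕ C_{i−1}), with C_{0} = IV.
C[1]: P[1] ⊕ FE = 6C; E(K, 6C) = C3.
C[2]: P[2] ⊕ C3 = 84; E(K, 84) = 2B.
C[3]: P[3] ⊕ 2B = CB; E(K, CB) = 64.

C[1] = C3, C[2] = 2B, C[3] = 64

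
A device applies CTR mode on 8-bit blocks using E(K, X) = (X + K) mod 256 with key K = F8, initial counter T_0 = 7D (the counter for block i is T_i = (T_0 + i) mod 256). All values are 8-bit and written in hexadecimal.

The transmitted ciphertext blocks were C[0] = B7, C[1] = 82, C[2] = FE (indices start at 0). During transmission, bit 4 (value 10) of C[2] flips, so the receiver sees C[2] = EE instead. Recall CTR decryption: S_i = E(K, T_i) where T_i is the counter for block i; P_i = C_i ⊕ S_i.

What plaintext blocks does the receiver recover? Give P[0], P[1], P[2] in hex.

P[0] = C2, P[1] = F4, P[2] = 99

Only C[2] changed, to EE. In CTR, a change in C_i flips the same bit in P_i only; the keystream is unaffected. Decrypting the received ciphertext:
P[0]: T = 7D, S = E(K, T) = 75; B7 ⊕ 75 = C2.
P[1]: T = 7E, S = E(K, T) = 76; 82 ⊕ 76 = F4.
P[2]: T = 7F, S = E(K, T) = 77; EE ⊕ 77 = 99.
Blocks that differ from the original plaintext: P[2].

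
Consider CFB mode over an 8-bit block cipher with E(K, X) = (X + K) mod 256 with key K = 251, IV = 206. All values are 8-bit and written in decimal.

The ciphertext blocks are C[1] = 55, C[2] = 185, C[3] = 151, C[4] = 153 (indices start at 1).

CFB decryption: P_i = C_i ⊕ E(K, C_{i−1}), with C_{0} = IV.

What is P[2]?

P[2]: E(K, 55) = 50; 185 ⊕ 50 = 139.

P[2] = 139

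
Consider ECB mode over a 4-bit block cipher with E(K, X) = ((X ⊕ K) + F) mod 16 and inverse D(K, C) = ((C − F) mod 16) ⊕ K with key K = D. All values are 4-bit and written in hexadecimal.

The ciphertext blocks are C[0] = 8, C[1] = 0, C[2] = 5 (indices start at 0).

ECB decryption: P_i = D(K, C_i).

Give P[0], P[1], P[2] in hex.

P[0] = 4, P[1] = C, P[2] = B

P[0]: D(K, 8) = 4.
P[1]: D(K, 0) = C.
P[2]: D(K, 5) = B.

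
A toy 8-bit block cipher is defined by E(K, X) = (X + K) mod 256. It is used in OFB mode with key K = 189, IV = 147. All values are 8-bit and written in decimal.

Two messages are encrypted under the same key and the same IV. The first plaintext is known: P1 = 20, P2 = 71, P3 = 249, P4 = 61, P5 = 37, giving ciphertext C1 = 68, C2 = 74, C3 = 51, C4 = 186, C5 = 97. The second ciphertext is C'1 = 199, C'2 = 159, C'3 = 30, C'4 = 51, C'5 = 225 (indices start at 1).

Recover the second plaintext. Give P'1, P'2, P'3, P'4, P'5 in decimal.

P'1 = 151, P'2 = 146, P'3 = 212, P'4 = 180, P'5 = 165

In OFB with a reused IV, both messages share the same keystream S_i, so C_i ⊕ C'_i = P_i ⊕ P'_i and thus P'_i = P_i ⊕ C_i ⊕ C'_i.
P'1: 20 ⊕ 68 ⊕ 199 = 151.
P'2: 71 ⊕ 74 ⊕ 159 = 146.
P'3: 249 ⊕ 51 ⊕ 30 = 212.
P'4: 61 ⊕ 186 ⊕ 51 = 180.
P'5: 37 ⊕ 97 ⊕ 225 = 165.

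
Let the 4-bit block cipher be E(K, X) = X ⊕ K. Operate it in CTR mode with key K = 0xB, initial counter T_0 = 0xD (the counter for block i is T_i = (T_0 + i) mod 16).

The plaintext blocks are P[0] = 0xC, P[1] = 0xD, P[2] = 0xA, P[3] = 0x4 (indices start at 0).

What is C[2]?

C[2] = 0xE

CTR encryption: S_i = E(K, T_i) where T_i is the counter for block i; C_i = P_i ⊕ S_i.
C[0]: T = 0xD, S = E(K, T) = 0x6; 0xC ⊕ 0x6 = 0xA.
C[1]: T = 0xE, S = E(K, T) = 0x5; 0xD ⊕ 0x5 = 0x8.
C[2]: T = 0xF, S = E(K, T) = 0x4; 0xA ⊕ 0x4 = 0xE.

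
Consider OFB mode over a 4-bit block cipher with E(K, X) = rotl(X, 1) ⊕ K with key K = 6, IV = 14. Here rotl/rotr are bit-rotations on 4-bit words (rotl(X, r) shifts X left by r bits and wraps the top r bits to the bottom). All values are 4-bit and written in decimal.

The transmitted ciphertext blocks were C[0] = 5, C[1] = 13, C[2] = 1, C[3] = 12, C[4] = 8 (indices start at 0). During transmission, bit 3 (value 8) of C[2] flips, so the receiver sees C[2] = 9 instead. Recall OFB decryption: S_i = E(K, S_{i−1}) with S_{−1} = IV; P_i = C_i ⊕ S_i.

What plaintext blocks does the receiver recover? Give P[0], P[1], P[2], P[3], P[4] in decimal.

Only C[2] changed, to 9. In OFB, a change in C_i flips the same bit in P_i only; the keystream is unaffected. Decrypting the received ciphertext:
P[0]: S = E(K, 14) = 11; 5 ⊕ 11 = 14.
P[1]: S = E(K, 11) = 1; 13 ⊕ 1 = 12.
P[2]: S = E(K, 1) = 4; 9 ⊕ 4 = 13.
P[3]: S = E(K, 4) = 14; 12 ⊕ 14 = 2.
P[4]: S = E(K, 14) = 11; 8 ⊕ 11 = 3.
Blocks that differ from the original plaintext: P[2].

P[0] = 14, P[1] = 12, P[2] = 13, P[3] = 2, P[4] = 3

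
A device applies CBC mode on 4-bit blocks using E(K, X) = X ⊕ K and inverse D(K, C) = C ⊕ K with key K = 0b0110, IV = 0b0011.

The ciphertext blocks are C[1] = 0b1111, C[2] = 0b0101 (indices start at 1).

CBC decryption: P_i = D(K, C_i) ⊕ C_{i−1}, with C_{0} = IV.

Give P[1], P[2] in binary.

P[1]: D(K, 0b1111) = 0b1001; 0b1001 ⊕ 0b0011 = 0b1010.
P[2]: D(K, 0b0101) = 0b0011; 0b0011 ⊕ 0b1111 = 0b1100.

P[1] = 0b1010, P[2] = 0b1100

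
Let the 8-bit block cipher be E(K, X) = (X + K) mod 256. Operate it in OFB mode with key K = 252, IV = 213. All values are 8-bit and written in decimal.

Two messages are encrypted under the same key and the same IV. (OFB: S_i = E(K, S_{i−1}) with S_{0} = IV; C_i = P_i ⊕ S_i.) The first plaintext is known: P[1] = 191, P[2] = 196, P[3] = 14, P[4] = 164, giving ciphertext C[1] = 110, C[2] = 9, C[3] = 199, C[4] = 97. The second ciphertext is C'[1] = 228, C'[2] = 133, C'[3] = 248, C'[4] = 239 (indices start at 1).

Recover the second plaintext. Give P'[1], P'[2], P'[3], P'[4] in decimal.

P'[1] = 53, P'[2] = 72, P'[3] = 49, P'[4] = 42

In OFB with a reused IV, both messages share the same keystream S_i, so C_i ⊕ C'_i = P_i ⊕ P'_i and thus P'_i = P_i ⊕ C_i ⊕ C'_i.
P'[1]: 191 ⊕ 110 ⊕ 228 = 53.
P'[2]: 196 ⊕ 9 ⊕ 133 = 72.
P'[3]: 14 ⊕ 199 ⊕ 248 = 49.
P'[4]: 164 ⊕ 97 ⊕ 239 = 42.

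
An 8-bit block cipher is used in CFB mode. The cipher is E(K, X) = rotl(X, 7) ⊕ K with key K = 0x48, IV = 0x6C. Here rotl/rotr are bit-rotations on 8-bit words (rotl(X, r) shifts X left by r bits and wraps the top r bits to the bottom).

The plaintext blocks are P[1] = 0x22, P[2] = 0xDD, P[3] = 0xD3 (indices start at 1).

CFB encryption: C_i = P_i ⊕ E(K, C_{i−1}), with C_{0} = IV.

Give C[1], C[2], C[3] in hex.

C[1]: E(K, 0x6C) = 0x7E; 0x22 ⊕ 0x7E = 0x5C.
C[2]: E(K, 0x5C) = 0x66; 0xDD ⊕ 0x66 = 0xBB.
C[3]: E(K, 0xBB) = 0x95; 0xD3 ⊕ 0x95 = 0x46.

C[1] = 0x5C, C[2] = 0xBB, C[3] = 0x46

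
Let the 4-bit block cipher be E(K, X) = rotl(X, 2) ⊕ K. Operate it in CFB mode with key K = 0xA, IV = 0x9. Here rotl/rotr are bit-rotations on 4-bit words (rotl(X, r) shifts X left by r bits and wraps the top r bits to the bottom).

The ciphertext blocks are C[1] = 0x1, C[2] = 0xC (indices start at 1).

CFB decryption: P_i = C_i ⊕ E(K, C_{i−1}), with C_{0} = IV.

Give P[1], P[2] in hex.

P[1]: E(K, 0x9) = 0xC; 0x1 ⊕ 0xC = 0xD.
P[2]: E(K, 0x1) = 0xE; 0xC ⊕ 0xE = 0x2.

P[1] = 0xD, P[2] = 0x2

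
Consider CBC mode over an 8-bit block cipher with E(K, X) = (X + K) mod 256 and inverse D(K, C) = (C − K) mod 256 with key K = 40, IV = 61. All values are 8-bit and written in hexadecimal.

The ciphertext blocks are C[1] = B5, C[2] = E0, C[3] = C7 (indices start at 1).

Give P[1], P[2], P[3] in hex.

P[1] = 14, P[2] = 15, P[3] = 67

CBC decryption: P_i = D(K, C_i) ⊕ C_{i−1}, with C_{0} = IV.
P[1]: D(K, B5) = 75; 75 ⊕ 61 = 14.
P[2]: D(K, E0) = A0; A0 ⊕ B5 = 15.
P[3]: D(K, C7) = 87; 87 ⊕ E0 = 67.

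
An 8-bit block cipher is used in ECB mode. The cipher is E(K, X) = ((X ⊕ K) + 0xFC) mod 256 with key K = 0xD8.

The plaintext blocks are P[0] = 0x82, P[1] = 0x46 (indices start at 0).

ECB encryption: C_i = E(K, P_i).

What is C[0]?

C[0]: E(K, 0x82) = 0x56.

C[0] = 0x56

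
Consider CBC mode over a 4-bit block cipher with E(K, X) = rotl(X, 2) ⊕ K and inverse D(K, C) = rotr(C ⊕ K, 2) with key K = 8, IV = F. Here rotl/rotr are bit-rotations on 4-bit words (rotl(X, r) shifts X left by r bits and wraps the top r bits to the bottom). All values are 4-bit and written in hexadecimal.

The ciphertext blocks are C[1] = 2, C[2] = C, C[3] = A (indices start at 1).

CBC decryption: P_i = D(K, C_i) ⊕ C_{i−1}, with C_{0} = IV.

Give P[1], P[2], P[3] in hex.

P[1]: D(K, 2) = A; A ⊕ F = 5.
P[2]: D(K, C) = 1; 1 ⊕ 2 = 3.
P[3]: D(K, A) = 8; 8 ⊕ C = 4.

P[1] = 5, P[2] = 3, P[3] = 4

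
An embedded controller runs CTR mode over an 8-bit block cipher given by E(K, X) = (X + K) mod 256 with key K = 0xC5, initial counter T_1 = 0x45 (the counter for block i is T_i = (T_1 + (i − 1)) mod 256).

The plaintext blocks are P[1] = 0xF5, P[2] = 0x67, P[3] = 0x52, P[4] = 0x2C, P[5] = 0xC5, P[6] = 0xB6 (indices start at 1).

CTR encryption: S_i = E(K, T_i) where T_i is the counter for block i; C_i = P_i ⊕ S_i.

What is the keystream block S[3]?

0x0C

C[1]: T = 0x45, S = E(K, T) = 0x0A; 0xF5 ⊕ 0x0A = 0xFF.
C[2]: T = 0x46, S = E(K, T) = 0x0B; 0x67 ⊕ 0x0B = 0x6C.
C[3]: T = 0x47, S = E(K, T) = 0x0C; 0x52 ⊕ 0x0C = 0x5E.
So S[3] = 0x0C.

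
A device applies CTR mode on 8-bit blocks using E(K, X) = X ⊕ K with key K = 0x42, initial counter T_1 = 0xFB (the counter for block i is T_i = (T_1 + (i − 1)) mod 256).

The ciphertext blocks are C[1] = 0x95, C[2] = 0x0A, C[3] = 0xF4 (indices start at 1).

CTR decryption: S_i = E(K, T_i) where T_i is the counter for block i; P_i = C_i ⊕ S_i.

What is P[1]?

P[1]: T = 0xFB, S = E(K, T) = 0xB9; 0x95 ⊕ 0xB9 = 0x2C.

P[1] = 0x2C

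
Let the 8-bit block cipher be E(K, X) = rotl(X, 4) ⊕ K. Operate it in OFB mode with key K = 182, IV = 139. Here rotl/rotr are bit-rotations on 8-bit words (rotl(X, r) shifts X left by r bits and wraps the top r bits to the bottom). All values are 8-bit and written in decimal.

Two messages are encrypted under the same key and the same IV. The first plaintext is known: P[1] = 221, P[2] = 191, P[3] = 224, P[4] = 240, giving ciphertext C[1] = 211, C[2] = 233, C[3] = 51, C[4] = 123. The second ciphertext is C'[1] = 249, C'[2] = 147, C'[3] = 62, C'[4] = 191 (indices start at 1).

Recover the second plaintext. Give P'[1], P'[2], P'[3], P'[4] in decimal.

P'[1] = 247, P'[2] = 197, P'[3] = 237, P'[4] = 52

In OFB with a reused IV, both messages share the same keystream S_i, so C_i ⊕ C'_i = P_i ⊕ P'_i and thus P'_i = P_i ⊕ C_i ⊕ C'_i.
P'[1]: 221 ⊕ 211 ⊕ 249 = 247.
P'[2]: 191 ⊕ 233 ⊕ 147 = 197.
P'[3]: 224 ⊕ 51 ⊕ 62 = 237.
P'[4]: 240 ⊕ 123 ⊕ 191 = 52.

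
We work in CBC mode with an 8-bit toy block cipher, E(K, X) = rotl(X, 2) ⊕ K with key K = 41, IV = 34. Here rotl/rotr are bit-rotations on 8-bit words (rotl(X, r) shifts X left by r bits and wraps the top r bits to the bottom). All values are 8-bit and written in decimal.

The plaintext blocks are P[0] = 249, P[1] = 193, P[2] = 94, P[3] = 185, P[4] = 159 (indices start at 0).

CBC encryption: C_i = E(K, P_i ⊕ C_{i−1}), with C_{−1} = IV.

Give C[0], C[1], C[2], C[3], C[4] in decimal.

C[0] = 70, C[1] = 55, C[2] = 140, C[3] = 253, C[4] = 160

C[0]: P[0] ⊕ 34 = 219; E(K, 219) = 70.
C[1]: P[1] ⊕ 70 = 135; E(K, 135) = 55.
C[2]: P[2] ⊕ 55 = 105; E(K, 105) = 140.
C[3]: P[3] ⊕ 140 = 53; E(K, 53) = 253.
C[4]: P[4] ⊕ 253 = 98; E(K, 98) = 160.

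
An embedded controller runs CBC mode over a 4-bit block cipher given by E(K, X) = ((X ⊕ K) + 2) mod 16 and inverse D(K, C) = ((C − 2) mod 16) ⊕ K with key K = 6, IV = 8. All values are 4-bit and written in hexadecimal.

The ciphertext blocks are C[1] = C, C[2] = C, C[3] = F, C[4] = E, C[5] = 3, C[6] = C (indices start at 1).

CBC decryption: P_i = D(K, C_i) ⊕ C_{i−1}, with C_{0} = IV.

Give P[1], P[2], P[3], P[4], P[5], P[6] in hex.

P[1] = 4, P[2] = 0, P[3] = 7, P[4] = 5, P[5] = 9, P[6] = F

P[1]: D(K, C) = C; C ⊕ 8 = 4.
P[2]: D(K, C) = C; C ⊕ C = 0.
P[3]: D(K, F) = B; B ⊕ C = 7.
P[4]: D(K, E) = A; A ⊕ F = 5.
P[5]: D(K, 3) = 7; 7 ⊕ E = 9.
P[6]: D(K, C) = C; C ⊕ 3 = F.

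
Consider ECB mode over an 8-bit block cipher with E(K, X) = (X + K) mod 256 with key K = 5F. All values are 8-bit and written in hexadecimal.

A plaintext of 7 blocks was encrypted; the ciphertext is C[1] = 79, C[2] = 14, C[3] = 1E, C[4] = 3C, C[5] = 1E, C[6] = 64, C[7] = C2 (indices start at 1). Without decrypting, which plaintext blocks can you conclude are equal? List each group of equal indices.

ECB encrypts each block independently with the same key, so equal ciphertext blocks imply equal plaintext blocks.
C[3] = C[5] = 1E, so P[3] = P[5].

P[3] = P[5]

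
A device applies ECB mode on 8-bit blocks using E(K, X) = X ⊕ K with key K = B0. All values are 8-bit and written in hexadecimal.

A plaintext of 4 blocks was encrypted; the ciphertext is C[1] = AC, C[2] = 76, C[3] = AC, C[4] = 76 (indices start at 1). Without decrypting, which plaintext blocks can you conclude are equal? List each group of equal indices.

P[1] = P[3]; P[2] = P[4]

ECB encrypts each block independently with the same key, so equal ciphertext blocks imply equal plaintext blocks.
C[1] = C[3] = AC, so P[1] = P[3].
C[2] = C[4] = 76, so P[2] = P[4].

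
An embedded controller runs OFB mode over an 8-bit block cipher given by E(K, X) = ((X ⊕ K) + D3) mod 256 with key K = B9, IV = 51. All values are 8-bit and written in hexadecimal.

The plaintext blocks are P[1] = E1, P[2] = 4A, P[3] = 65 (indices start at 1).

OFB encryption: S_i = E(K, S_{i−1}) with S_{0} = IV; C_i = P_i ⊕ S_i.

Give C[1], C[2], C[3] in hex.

C[1]: S = E(K, 51) = BB; E1 ⊕ BB = 5A.
C[2]: S = E(K, BB) = D5; 4A ⊕ D5 = 9F.
C[3]: S = E(K, D5) = 3F; 65 ⊕ 3F = 5A.

C[1] = 5A, C[2] = 9F, C[3] = 5A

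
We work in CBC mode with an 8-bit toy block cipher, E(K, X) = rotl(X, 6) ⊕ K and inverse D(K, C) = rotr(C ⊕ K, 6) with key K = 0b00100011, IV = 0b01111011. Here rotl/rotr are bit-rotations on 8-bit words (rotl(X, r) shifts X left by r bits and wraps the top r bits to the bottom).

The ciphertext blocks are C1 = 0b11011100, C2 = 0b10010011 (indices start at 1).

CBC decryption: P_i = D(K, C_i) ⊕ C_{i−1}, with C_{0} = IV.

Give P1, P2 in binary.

P1: D(K, 0b11011100) = 0b11111111; 0b11111111 ⊕ 0b01111011 = 0b10000100.
P2: D(K, 0b10010011) = 0b11000010; 0b11000010 ⊕ 0b11011100 = 0b00011110.

P1 = 0b10000100, P2 = 0b00011110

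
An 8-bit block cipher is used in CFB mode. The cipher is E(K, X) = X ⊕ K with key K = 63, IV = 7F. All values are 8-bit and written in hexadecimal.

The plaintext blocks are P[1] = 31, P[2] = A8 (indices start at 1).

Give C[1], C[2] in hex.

C[1] = 2D, C[2] = E6

CFB encryption: C_i = P_i ⊕ E(K, C_{i−1}), with C_{0} = IV.
C[1]: E(K, 7F) = 1C; 31 ⊕ 1C = 2D.
C[2]: E(K, 2D) = 4E; A8 ⊕ 4E = E6.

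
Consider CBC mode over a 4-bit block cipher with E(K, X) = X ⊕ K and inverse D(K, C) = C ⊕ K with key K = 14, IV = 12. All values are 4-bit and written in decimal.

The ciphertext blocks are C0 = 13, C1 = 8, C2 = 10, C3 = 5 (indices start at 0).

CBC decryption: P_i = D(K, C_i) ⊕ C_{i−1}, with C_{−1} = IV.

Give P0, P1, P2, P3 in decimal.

P0: D(K, 13) = 3; 3 ⊕ 12 = 15.
P1: D(K, 8) = 6; 6 ⊕ 13 = 11.
P2: D(K, 10) = 4; 4 ⊕ 8 = 12.
P3: D(K, 5) = 11; 11 ⊕ 10 = 1.

P0 = 15, P1 = 11, P2 = 12, P3 = 1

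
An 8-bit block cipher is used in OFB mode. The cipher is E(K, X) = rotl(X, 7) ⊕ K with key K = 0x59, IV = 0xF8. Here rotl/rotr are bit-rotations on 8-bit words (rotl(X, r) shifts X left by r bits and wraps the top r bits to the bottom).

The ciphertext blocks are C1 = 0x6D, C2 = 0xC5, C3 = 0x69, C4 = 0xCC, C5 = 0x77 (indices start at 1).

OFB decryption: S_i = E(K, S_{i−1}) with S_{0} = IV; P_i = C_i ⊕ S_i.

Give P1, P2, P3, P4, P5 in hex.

P1: S = E(K, 0xF8) = 0x25; 0x6D ⊕ 0x25 = 0x48.
P2: S = E(K, 0x25) = 0xCB; 0xC5 ⊕ 0xCB = 0x0E.
P3: S = E(K, 0xCB) = 0xBC; 0x69 ⊕ 0xBC = 0xD5.
P4: S = E(K, 0xBC) = 0x07; 0xCC ⊕ 0x07 = 0xCB.
P5: S = E(K, 0x07) = 0xDA; 0x77 ⊕ 0xDA = 0xAD.

P1 = 0x48, P2 = 0x0E, P3 = 0xD5, P4 = 0xCB, P5 = 0xAD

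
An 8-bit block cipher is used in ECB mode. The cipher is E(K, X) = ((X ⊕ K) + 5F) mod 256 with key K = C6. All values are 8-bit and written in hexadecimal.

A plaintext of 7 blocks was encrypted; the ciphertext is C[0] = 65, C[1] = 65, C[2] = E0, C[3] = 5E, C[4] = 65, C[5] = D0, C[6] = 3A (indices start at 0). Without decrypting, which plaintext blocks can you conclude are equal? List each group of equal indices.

P[0] = P[1] = P[4]

ECB encrypts each block independently with the same key, so equal ciphertext blocks imply equal plaintext blocks.
C[0] = C[1] = C[4] = 65, so P[0] = P[1] = P[4].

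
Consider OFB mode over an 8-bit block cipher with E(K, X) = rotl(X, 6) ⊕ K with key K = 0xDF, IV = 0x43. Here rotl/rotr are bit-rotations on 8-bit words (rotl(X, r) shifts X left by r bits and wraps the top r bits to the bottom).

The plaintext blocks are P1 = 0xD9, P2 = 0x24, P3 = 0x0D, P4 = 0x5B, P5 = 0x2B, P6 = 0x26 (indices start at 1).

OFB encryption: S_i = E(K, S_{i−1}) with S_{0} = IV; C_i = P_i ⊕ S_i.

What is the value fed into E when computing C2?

0x0F

C1: S = E(K, 0x43) = 0x0F; 0xD9 ⊕ 0x0F = 0xD6.
C2: S = E(K, 0x0F) = 0x1C; 0x24 ⊕ 0x1C = 0x38.
So the input to E for block 2 is 0x0F.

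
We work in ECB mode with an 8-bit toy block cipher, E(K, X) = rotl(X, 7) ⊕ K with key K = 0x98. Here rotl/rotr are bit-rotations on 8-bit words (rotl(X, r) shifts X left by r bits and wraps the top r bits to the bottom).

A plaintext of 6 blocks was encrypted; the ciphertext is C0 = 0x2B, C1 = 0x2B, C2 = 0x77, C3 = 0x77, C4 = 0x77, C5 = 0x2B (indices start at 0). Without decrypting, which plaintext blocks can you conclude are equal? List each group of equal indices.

ECB encrypts each block independently with the same key, so equal ciphertext blocks imply equal plaintext blocks.
C0 = C1 = C5 = 0x2B, so P0 = P1 = P5.
C2 = C3 = C4 = 0x77, so P2 = P3 = P4.

P0 = P1 = P5; P2 = P3 = P4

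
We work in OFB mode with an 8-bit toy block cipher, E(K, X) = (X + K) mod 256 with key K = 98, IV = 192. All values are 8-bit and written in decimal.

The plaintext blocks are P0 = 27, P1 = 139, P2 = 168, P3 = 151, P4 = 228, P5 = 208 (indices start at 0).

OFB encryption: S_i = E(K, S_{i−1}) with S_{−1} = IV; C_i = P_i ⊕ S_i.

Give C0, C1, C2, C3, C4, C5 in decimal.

C0: S = E(K, 192) = 34; 27 ⊕ 34 = 57.
C1: S = E(K, 34) = 132; 139 ⊕ 132 = 15.
C2: S = E(K, 132) = 230; 168 ⊕ 230 = 78.
C3: S = E(K, 230) = 72; 151 ⊕ 72 = 223.
C4: S = E(K, 72) = 170; 228 ⊕ 170 = 78.
C5: S = E(K, 170) = 12; 208 ⊕ 12 = 220.

C0 = 57, C1 = 15, C2 = 78, C3 = 223, C4 = 78, C5 = 220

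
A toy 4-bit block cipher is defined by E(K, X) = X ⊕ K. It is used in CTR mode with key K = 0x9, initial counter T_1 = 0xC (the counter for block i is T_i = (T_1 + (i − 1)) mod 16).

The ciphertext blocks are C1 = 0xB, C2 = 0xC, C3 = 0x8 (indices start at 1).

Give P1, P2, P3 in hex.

P1 = 0xE, P2 = 0x8, P3 = 0xF

CTR decryption: S_i = E(K, T_i) where T_i is the counter for block i; P_i = C_i ⊕ S_i.
P1: T = 0xC, S = E(K, T) = 0x5; 0xB ⊕ 0x5 = 0xE.
P2: T = 0xD, S = E(K, T) = 0x4; 0xC ⊕ 0x4 = 0x8.
P3: T = 0xE, S = E(K, T) = 0x7; 0x8 ⊕ 0x7 = 0xF.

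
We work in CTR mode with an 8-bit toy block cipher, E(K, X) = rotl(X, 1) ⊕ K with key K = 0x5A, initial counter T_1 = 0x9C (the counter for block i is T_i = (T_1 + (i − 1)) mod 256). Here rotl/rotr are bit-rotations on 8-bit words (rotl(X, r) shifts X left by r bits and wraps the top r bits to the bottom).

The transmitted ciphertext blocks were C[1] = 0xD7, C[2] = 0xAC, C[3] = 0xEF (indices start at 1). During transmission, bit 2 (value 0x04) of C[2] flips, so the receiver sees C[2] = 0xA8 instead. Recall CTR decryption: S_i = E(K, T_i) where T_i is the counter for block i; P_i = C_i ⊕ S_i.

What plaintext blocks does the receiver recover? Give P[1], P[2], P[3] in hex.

P[1] = 0xB4, P[2] = 0xC9, P[3] = 0x88

Only C[2] changed, to 0xA8. In CTR, a change in C_i flips the same bit in P_i only; the keystream is unaffected. Decrypting the received ciphertext:
P[1]: T = 0x9C, S = E(K, T) = 0x63; 0xD7 ⊕ 0x63 = 0xB4.
P[2]: T = 0x9D, S = E(K, T) = 0x61; 0xA8 ⊕ 0x61 = 0xC9.
P[3]: T = 0x9E, S = E(K, T) = 0x67; 0xEF ⊕ 0x67 = 0x88.
Blocks that differ from the original plaintext: P[2].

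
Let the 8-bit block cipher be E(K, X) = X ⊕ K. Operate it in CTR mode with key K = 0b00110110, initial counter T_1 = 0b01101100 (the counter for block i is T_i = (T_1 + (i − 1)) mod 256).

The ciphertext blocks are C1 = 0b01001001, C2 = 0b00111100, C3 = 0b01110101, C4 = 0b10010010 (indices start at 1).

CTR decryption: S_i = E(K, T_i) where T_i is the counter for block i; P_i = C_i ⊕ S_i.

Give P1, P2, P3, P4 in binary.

P1 = 0b00010011, P2 = 0b01100111, P3 = 0b00101101, P4 = 0b11001011

P1: T = 0b01101100, S = E(K, T) = 0b01011010; 0b01001001 ⊕ 0b01011010 = 0b00010011.
P2: T = 0b01101101, S = E(K, T) = 0b01011011; 0b00111100 ⊕ 0b01011011 = 0b01100111.
P3: T = 0b01101110, S = E(K, T) = 0b01011000; 0b01110101 ⊕ 0b01011000 = 0b00101101.
P4: T = 0b01101111, S = E(K, T) = 0b01011001; 0b10010010 ⊕ 0b01011001 = 0b11001011.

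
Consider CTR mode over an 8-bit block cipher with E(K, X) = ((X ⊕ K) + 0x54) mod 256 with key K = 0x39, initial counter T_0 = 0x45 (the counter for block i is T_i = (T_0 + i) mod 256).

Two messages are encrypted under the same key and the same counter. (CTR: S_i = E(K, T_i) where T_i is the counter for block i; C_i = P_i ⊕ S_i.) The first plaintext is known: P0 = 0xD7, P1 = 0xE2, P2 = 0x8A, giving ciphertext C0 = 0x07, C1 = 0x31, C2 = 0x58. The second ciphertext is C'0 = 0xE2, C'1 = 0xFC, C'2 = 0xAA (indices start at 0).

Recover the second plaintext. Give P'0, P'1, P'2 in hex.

P'0 = 0x32, P'1 = 0x2F, P'2 = 0x78

In CTR with a reused counter, both messages share the same keystream S_i, so C_i ⊕ C'_i = P_i ⊕ P'_i and thus P'_i = P_i ⊕ C_i ⊕ C'_i.
P'0: 0xD7 ⊕ 0x07 ⊕ 0xE2 = 0x32.
P'1: 0xE2 ⊕ 0x31 ⊕ 0xFC = 0x2F.
P'2: 0x8A ⊕ 0x58 ⊕ 0xAA = 0x78.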